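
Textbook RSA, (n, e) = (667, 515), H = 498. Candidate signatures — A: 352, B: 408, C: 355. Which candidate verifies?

A

Candidate A: Squares mod 667: 352^1≡352, 352^2≡509, 352^4≡285, 352^8≡518, 352^16≡190, 352^32≡82, 352^64≡54, 352^128≡248, 352^256≡140, 352^512≡257; 515 = 512 + 2 + 1, so 352^515 ≡ 257·509·352 ≡ 498 (mod 667)
  → matches H = 498
Candidate B: Squares mod 667: 408^1≡408, 408^2≡381, 408^4≡422, 408^8≡662, 408^16≡25, 408^32≡625, 408^64≡430, 408^128≡141, 408^256≡538, 408^512≡633; 515 = 512 + 2 + 1, so 408^515 ≡ 633·381·408 ≡ 76 (mod 667)
Candidate C: Squares mod 667: 355^1≡355, 355^2≡629, 355^4≡110, 355^8≡94, 355^16≡165, 355^32≡545, 355^64≡210, 355^128≡78, 355^256≡81, 355^512≡558; 515 = 512 + 2 + 1, so 355^515 ≡ 558·629·355 ≡ 342 (mod 667)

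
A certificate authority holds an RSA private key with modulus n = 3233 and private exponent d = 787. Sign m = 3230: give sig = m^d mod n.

Squares mod 3233: m^1≡3230, m^2≡9, m^4≡81, m^8≡95, m^16≡2559, m^32≡1656, m^64≡752, m^128≡2962, m^256≡2315, m^512≡2144
787 = 512 + 256 + 16 + 2 + 1, so m^787 ≡ 2144·2315·2559·9·3230 ≡ 1046 (mod 3233)

1046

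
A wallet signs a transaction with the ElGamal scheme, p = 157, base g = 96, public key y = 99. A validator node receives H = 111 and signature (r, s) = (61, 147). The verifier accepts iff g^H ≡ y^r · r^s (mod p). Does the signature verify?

Left side g^H mod p:
96^2 = 9216 ≡ 110
96^4 ≡ 110^2 = 12100 ≡ 11
96^8 ≡ 11^2 = 121
96^16 ≡ 121^2 = 14641 ≡ 40
96^32 ≡ 40^2 = 1600 ≡ 30
96^64 ≡ 30^2 = 900 ≡ 115
111 = 64 + 32 + 8 + 4 + 2 + 1, so 96^111 ≡ 115·30·121·11·110·96 ≡ 103 (mod 157)
Right side y^r · r^s mod p:
99^2 = 9801 ≡ 67
99^4 ≡ 67^2 = 4489 ≡ 93
99^8 ≡ 93^2 = 8649 ≡ 14
99^16 ≡ 14^2 = 196 ≡ 39
99^32 ≡ 39^2 = 1521 ≡ 108
61 = 32 + 16 + 8 + 4 + 1, so 99^61 ≡ 108·39·14·93·99 ≡ 130 (mod 157)
61^2 = 3721 ≡ 110
61^4 ≡ 110^2 = 12100 ≡ 11
61^8 ≡ 11^2 = 121
61^16 ≡ 121^2 = 14641 ≡ 40
61^32 ≡ 40^2 = 1600 ≡ 30
61^64 ≡ 30^2 = 900 ≡ 115
61^128 ≡ 115^2 = 13225 ≡ 37
147 = 128 + 16 + 2 + 1, so 61^147 ≡ 37·40·110·61 ≡ 79 (mod 157)
130·79 = 10270 ≡ 65 (mod 157)
103 ≠ 65, so verification fails.

does not verify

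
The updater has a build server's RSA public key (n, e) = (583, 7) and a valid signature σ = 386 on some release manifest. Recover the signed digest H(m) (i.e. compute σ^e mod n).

254

σ^2 ≡ 386^2 = 148996 ≡ 331
σ^4 ≡ 331^2 = 109561 ≡ 540
7 = 4 + 2 + 1, so σ^7 ≡ 540·331·386 ≡ 254 (mod 583)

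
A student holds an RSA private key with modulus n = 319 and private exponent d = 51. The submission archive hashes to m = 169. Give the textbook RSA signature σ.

Squares mod 319: m^1≡169, m^2≡170, m^4≡190, m^8≡53, m^16≡257, m^32≡16
51 = 32 + 16 + 2 + 1, so m^51 ≡ 16·257·170·169 ≡ 257 (mod 319)

257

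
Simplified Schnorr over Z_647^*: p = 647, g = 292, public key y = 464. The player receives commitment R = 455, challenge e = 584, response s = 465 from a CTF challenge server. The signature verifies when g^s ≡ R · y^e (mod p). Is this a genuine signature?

genuine

g^s mod p:
Squares mod 647: 292^1≡292, 292^2≡507, 292^4≡190, 292^8≡515, 292^16≡602, 292^32≡84, 292^64≡586, 292^128≡486, 292^256≡41
465 = 256 + 128 + 64 + 16 + 1, so 292^465 ≡ 41·486·586·602·292 ≡ 537 (mod 647)
R · y^e mod p:
Squares mod 647: 464^1≡464, 464^2≡492, 464^4≡86, 464^8≡279, 464^16≡201, 464^32≡287, 464^64≡200, 464^128≡533, 464^256≡56, 464^512≡548
584 = 512 + 64 + 8, so 464^584 ≡ 548·200·279 ≡ 533 (mod 647)
455·533 = 242515 ≡ 537 (mod 647)
537 ≡ 537 (mod 647); signature holds.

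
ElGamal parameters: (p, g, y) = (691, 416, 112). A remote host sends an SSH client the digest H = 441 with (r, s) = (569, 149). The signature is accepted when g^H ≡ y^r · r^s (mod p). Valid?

Left side g^H mod p:
Squares mod 691: 416^1≡416, 416^2≡306, 416^4≡351, 416^8≡203, 416^16≡440, 416^32≡120, 416^64≡580, 416^128≡574, 416^256≡560
441 = 256 + 128 + 32 + 16 + 8 + 1, so 416^441 ≡ 560·574·120·440·203·416 ≡ 500 (mod 691)
Right side y^r · r^s mod p:
Squares mod 691: 112^1≡112, 112^2≡106, 112^4≡180, 112^8≡614, 112^16≡401, 112^32≡489, 112^64≡35, 112^128≡534, 112^256≡464, 112^512≡395
569 = 512 + 32 + 16 + 8 + 1, so 112^569 ≡ 395·489·401·614·112 ≡ 244 (mod 691)
Squares mod 691: 569^1≡569, 569^2≡373, 569^4≡238, 569^8≡673, 569^16≡324, 569^32≡635, 569^64≡372, 569^128≡184
149 = 128 + 16 + 4 + 1, so 569^149 ≡ 184·324·238·569 ≡ 104 (mod 691)
244·104 = 25376 ≡ 500 (mod 691)
500 ≡ 500 (mod 691), so the signature is genuine.

yes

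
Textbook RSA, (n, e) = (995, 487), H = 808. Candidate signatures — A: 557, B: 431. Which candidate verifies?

A

Candidate A: Squares mod 995: 557^1≡557, 557^2≡804, 557^4≡661, 557^8≡116, 557^16≡521, 557^32≡801, 557^64≡821, 557^128≡426, 557^256≡386; 487 = 256 + 128 + 64 + 32 + 4 + 2 + 1, so 557^487 ≡ 386·426·821·801·661·804·557 ≡ 808 (mod 995)
  → matches H = 808
Candidate B: Squares mod 995: 431^1≡431, 431^2≡691, 431^4≡876, 431^8≡231, 431^16≡626, 431^32≡841, 431^64≡831, 431^128≡31, 431^256≡961; 487 = 256 + 128 + 64 + 32 + 4 + 2 + 1, so 431^487 ≡ 961·31·831·841·876·691·431 ≡ 56 (mod 995)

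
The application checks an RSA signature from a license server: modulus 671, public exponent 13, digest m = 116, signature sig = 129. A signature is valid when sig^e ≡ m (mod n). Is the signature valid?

valid

Squares mod 671: sig^1≡129, sig^2≡537, sig^4≡510, sig^8≡423
13 = 8 + 4 + 1, so sig^13 ≡ 423·510·129 ≡ 116 (mod 671)
Since 116 equals the digest 116, verification succeeds.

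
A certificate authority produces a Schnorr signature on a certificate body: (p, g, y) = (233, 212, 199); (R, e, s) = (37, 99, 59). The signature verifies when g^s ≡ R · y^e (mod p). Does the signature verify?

verifies

g^s mod p:
212^2 = 44944 ≡ 208
212^4 ≡ 208^2 = 43264 ≡ 159
212^8 ≡ 159^2 = 25281 ≡ 117
212^16 ≡ 117^2 = 13689 ≡ 175
212^32 ≡ 175^2 = 30625 ≡ 102
59 = 32 + 16 + 8 + 2 + 1, so 212^59 ≡ 102·175·117·208·212 ≡ 228 (mod 233)
R · y^e mod p:
199^2 = 39601 ≡ 224
199^4 ≡ 224^2 = 50176 ≡ 81
199^8 ≡ 81^2 = 6561 ≡ 37
199^16 ≡ 37^2 = 1369 ≡ 204
199^32 ≡ 204^2 = 41616 ≡ 142
199^64 ≡ 142^2 = 20164 ≡ 126
99 = 64 + 32 + 2 + 1, so 199^99 ≡ 126·142·224·199 ≡ 151 (mod 233)
37·151 = 5587 ≡ 228 (mod 233)
228 ≡ 228 (mod 233); signature holds.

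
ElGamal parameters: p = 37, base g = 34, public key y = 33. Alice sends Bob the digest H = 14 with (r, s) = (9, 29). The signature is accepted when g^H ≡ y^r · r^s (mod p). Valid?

no

Left side g^H mod p:
Squares mod 37: 34^1≡34, 34^2≡9, 34^4≡7, 34^8≡12
14 = 8 + 4 + 2, so 34^14 ≡ 12·7·9 ≡ 16 (mod 37)
Right side y^r · r^s mod p:
Squares mod 37: 33^1≡33, 33^2≡16, 33^4≡34, 33^8≡9
9 = 8 + 1, so 33^9 ≡ 9·33 ≡ 1 (mod 37)
Squares mod 37: 9^1≡9, 9^2≡7, 9^4≡12, 9^8≡33, 9^16≡16
29 = 16 + 8 + 4 + 1, so 9^29 ≡ 16·33·12·9 ≡ 7 (mod 37)
1·7 = 7 ≡ 7 (mod 37)
16 ≠ 7, so verification fails.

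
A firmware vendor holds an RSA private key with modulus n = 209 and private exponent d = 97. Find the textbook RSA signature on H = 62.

149

H^97 mod 209 = 149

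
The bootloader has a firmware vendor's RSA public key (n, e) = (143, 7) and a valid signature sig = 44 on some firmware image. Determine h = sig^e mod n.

99

sig^2 ≡ 44^2 = 1936 ≡ 77
sig^4 ≡ 77^2 = 5929 ≡ 66
7 = 4 + 2 + 1, so sig^7 ≡ 66·77·44 ≡ 99 (mod 143)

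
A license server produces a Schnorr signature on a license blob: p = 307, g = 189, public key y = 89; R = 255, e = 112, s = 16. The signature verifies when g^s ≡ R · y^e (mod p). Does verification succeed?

g^s mod p:
189^16 mod 307 = 232
R · y^e mod p:
89^112 mod 307 = 90
255·90 = 22950 ≡ 232 (mod 307)
232 ≡ 232 (mod 307); signature holds.

passes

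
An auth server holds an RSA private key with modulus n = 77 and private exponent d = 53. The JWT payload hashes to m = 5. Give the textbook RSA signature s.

Squares mod 77: m^1≡5, m^2≡25, m^4≡9, m^8≡4, m^16≡16, m^32≡25
53 = 32 + 16 + 4 + 1, so m^53 ≡ 25·16·9·5 ≡ 59 (mod 77)

59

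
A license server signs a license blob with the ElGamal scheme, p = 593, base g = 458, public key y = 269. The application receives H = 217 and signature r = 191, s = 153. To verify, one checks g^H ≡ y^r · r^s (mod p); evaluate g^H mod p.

458^2 = 209764 ≡ 435
458^4 ≡ 435^2 = 189225 ≡ 58
458^8 ≡ 58^2 = 3364 ≡ 399
458^16 ≡ 399^2 = 159201 ≡ 277
458^32 ≡ 277^2 = 76729 ≡ 232
458^64 ≡ 232^2 = 53824 ≡ 454
458^128 ≡ 454^2 = 206116 ≡ 345
217 = 128 + 64 + 16 + 8 + 1, so 458^217 ≡ 345·454·277·399·458 ≡ 378 (mod 593)

378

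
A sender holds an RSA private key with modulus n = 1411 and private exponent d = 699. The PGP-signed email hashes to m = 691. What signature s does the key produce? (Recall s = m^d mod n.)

m^699 mod 1411 = 148

148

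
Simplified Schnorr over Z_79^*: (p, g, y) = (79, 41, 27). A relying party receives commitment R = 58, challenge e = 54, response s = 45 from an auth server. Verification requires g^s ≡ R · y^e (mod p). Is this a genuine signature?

genuine

g^s mod p:
Squares mod 79: 41^1≡41, 41^2≡22, 41^4≡10, 41^8≡21, 41^16≡46, 41^32≡62
45 = 32 + 8 + 4 + 1, so 41^45 ≡ 62·21·10·41 ≡ 17 (mod 79)
R · y^e mod p:
Squares mod 79: 27^1≡27, 27^2≡18, 27^4≡8, 27^8≡64, 27^16≡67, 27^32≡65
54 = 32 + 16 + 4 + 2, so 27^54 ≡ 65·67·8·18 ≡ 18 (mod 79)
58·18 = 1044 ≡ 17 (mod 79)
17 ≡ 17 (mod 79); signature holds.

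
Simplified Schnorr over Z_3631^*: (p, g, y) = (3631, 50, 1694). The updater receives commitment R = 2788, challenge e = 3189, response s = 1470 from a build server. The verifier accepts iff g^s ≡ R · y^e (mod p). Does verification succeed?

fails

g^s mod p:
50^2 = 2500
50^4 ≡ 2500^2 = 6250000 ≡ 1049
50^8 ≡ 1049^2 = 1100401 ≡ 208
50^16 ≡ 208^2 = 43264 ≡ 3323
50^32 ≡ 3323^2 = 11042329 ≡ 458
50^64 ≡ 458^2 = 209764 ≡ 2797
50^128 ≡ 2797^2 = 7823209 ≡ 2035
50^256 ≡ 2035^2 = 4141225 ≡ 1885
50^512 ≡ 1885^2 = 3553225 ≡ 2107
50^1024 ≡ 2107^2 = 4439449 ≡ 2367
1470 = 1024 + 256 + 128 + 32 + 16 + 8 + 4 + 2, so 50^1470 ≡ 2367·1885·2035·458·3323·208·1049·2500 ≡ 3052 (mod 3631)
R · y^e mod p:
1694^2 = 2869636 ≡ 1146
1694^4 ≡ 1146^2 = 1313316 ≡ 2525
1694^8 ≡ 2525^2 = 6375625 ≡ 3220
1694^16 ≡ 3220^2 = 10368400 ≡ 1895
1694^32 ≡ 1895^2 = 3591025 ≡ 3597
1694^64 ≡ 3597^2 = 12938409 ≡ 1156
1694^128 ≡ 1156^2 = 1336336 ≡ 128
1694^256 ≡ 128^2 = 16384 ≡ 1860
1694^512 ≡ 1860^2 = 3459600 ≡ 2888
1694^1024 ≡ 2888^2 = 8340544 ≡ 137
1694^2048 ≡ 137^2 = 18769 ≡ 614
3189 = 2048 + 1024 + 64 + 32 + 16 + 4 + 1, so 1694^3189 ≡ 614·137·1156·3597·1895·2525·1694 ≡ 2237 (mod 3631)
2788·2237 = 6236756 ≡ 2329 (mod 3631)
3052 ≠ 2329; the check fails.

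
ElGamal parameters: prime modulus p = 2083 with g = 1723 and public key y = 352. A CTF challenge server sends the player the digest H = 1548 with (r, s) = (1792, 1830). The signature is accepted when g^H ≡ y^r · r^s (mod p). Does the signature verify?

verifies

Left side g^H mod p:
1723^1548 mod 2083 = 213
Right side y^r · r^s mod p:
352^1792 mod 2083 = 915
1792^1830 mod 2083 = 1011
915·1011 = 925065 ≡ 213 (mod 2083)
213 ≡ 213 (mod 2083), so the signature is genuine.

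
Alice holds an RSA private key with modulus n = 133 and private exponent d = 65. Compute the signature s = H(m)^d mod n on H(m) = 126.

Squares mod 133: (H(m))^1≡126, (H(m))^2≡49, (H(m))^4≡7, (H(m))^8≡49, (H(m))^16≡7, (H(m))^32≡49, (H(m))^64≡7
65 = 64 + 1, so (H(m))^65 ≡ 7·126 ≡ 84 (mod 133)

84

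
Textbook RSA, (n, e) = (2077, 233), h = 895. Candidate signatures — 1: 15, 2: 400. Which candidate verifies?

1

Candidate 1: 15^2 = 225; 15^4 ≡ 225^2 = 50625 ≡ 777; 15^8 ≡ 777^2 = 603729 ≡ 1399; 15^16 ≡ 1399^2 = 1957201 ≡ 667; 15^32 ≡ 667^2 = 444889 ≡ 411; 15^64 ≡ 411^2 = 168921 ≡ 684; 15^128 ≡ 684^2 = 467856 ≡ 531; 233 = 128 + 64 + 32 + 8 + 1, so 15^233 ≡ 531·684·411·1399·15 ≡ 895 (mod 2077)
  → matches h = 895
Candidate 2: 400^2 = 160000 ≡ 71; 400^4 ≡ 71^2 = 5041 ≡ 887; 400^8 ≡ 887^2 = 786769 ≡ 1663; 400^16 ≡ 1663^2 = 2765569 ≡ 1082; 400^32 ≡ 1082^2 = 1170724 ≡ 1373; 400^64 ≡ 1373^2 = 1885129 ≡ 1290; 400^128 ≡ 1290^2 = 1664100 ≡ 423; 233 = 128 + 64 + 32 + 8 + 1, so 400^233 ≡ 423·1290·1373·1663·400 ≡ 1880 (mod 2077)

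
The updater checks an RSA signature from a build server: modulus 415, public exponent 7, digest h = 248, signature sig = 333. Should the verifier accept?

sig^2 ≡ 333^2 = 110889 ≡ 84
sig^4 ≡ 84^2 = 7056 ≡ 1
7 = 4 + 2 + 1, so sig^7 ≡ 1·84·333 ≡ 167 (mod 415)
The recovered value 167 does not match the digest 248.

reject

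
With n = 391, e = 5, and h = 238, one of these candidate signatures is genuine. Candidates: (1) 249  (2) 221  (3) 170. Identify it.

3

Candidate 1: Squares mod 391: 249^1≡249, 249^2≡223, 249^4≡72; 5 = 4 + 1, so 249^5 ≡ 72·249 ≡ 333 (mod 391)
Candidate 2: Squares mod 391: 221^1≡221, 221^2≡357, 221^4≡374; 5 = 4 + 1, so 221^5 ≡ 374·221 ≡ 153 (mod 391)
Candidate 3: Squares mod 391: 170^1≡170, 170^2≡357, 170^4≡374; 5 = 4 + 1, so 170^5 ≡ 374·170 ≡ 238 (mod 391)
  → matches h = 238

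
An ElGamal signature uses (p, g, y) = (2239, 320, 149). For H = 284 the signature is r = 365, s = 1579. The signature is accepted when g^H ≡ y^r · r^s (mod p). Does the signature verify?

verifies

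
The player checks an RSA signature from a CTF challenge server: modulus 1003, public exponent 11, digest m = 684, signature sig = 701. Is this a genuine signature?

Squares mod 1003: sig^1≡701, sig^2≡934, sig^4≡749, sig^8≡324
11 = 8 + 2 + 1, so sig^11 ≡ 324·934·701 ≡ 319 (mod 1003)
The recovered value 319 does not match the digest 684.

forged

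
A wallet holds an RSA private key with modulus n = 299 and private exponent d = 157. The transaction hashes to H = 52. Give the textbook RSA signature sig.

H^2 ≡ 52^2 = 2704 ≡ 13
H^4 ≡ 13^2 = 169
H^8 ≡ 169^2 = 28561 ≡ 156
H^16 ≡ 156^2 = 24336 ≡ 117
H^32 ≡ 117^2 = 13689 ≡ 234
H^64 ≡ 234^2 = 54756 ≡ 39
H^128 ≡ 39^2 = 1521 ≡ 26
157 = 128 + 16 + 8 + 4 + 1, so H^157 ≡ 26·117·156·169·52 ≡ 78 (mod 299)

78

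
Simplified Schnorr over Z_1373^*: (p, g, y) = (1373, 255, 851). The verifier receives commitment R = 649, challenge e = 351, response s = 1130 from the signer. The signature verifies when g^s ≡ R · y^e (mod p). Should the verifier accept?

g^s mod p:
255^2 = 65025 ≡ 494
255^4 ≡ 494^2 = 244036 ≡ 1015
255^8 ≡ 1015^2 = 1030225 ≡ 475
255^16 ≡ 475^2 = 225625 ≡ 453
255^32 ≡ 453^2 = 205209 ≡ 632
255^64 ≡ 632^2 = 399424 ≡ 1254
255^128 ≡ 1254^2 = 1572516 ≡ 431
255^256 ≡ 431^2 = 185761 ≡ 406
255^512 ≡ 406^2 = 164836 ≡ 76
255^1024 ≡ 76^2 = 5776 ≡ 284
1130 = 1024 + 64 + 32 + 8 + 2, so 255^1130 ≡ 284·1254·632·475·494 ≡ 354 (mod 1373)
R · y^e mod p:
851^2 = 724201 ≡ 630
851^4 ≡ 630^2 = 396900 ≡ 103
851^8 ≡ 103^2 = 10609 ≡ 998
851^16 ≡ 998^2 = 996004 ≡ 579
851^32 ≡ 579^2 = 335241 ≡ 229
851^64 ≡ 229^2 = 52441 ≡ 267
851^128 ≡ 267^2 = 71289 ≡ 1266
851^256 ≡ 1266^2 = 1602756 ≡ 465
351 = 256 + 64 + 16 + 8 + 4 + 2 + 1, so 851^351 ≡ 465·267·579·998·103·630·851 ≡ 998 (mod 1373)
649·998 = 647702 ≡ 1019 (mod 1373)
354 ≠ 1019; the check fails.

reject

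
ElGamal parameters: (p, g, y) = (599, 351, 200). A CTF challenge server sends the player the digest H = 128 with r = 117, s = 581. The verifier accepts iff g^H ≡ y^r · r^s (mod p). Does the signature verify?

verifies

Left side g^H mod p:
351^2 = 123201 ≡ 406
351^4 ≡ 406^2 = 164836 ≡ 111
351^8 ≡ 111^2 = 12321 ≡ 341
351^16 ≡ 341^2 = 116281 ≡ 75
351^32 ≡ 75^2 = 5625 ≡ 234
351^64 ≡ 234^2 = 54756 ≡ 247
351^128 ≡ 247^2 = 61009 ≡ 510
Right side y^r · r^s mod p:
200^2 = 40000 ≡ 466
200^4 ≡ 466^2 = 217156 ≡ 318
200^8 ≡ 318^2 = 101124 ≡ 492
200^16 ≡ 492^2 = 242064 ≡ 68
200^32 ≡ 68^2 = 4624 ≡ 431
200^64 ≡ 431^2 = 185761 ≡ 71
117 = 64 + 32 + 16 + 4 + 1, so 200^117 ≡ 71·431·68·318·200 ≡ 441 (mod 599)
117^2 = 13689 ≡ 511
117^4 ≡ 511^2 = 261121 ≡ 556
117^8 ≡ 556^2 = 309136 ≡ 52
117^16 ≡ 52^2 = 2704 ≡ 308
117^32 ≡ 308^2 = 94864 ≡ 222
117^64 ≡ 222^2 = 49284 ≡ 166
117^128 ≡ 166^2 = 27556 ≡ 2
117^256 ≡ 2^2 = 4
117^512 ≡ 4^2 = 16
581 = 512 + 64 + 4 + 1, so 117^581 ≡ 16·166·556·117 ≡ 156 (mod 599)
441·156 = 68796 ≡ 510 (mod 599)
510 ≡ 510 (mod 599), so the signature is genuine.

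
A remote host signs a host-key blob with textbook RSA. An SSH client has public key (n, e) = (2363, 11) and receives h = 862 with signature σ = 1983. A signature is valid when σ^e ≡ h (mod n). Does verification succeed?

σ^2 ≡ 1983^2 = 3932289 ≡ 257
σ^4 ≡ 257^2 = 66049 ≡ 2248
σ^8 ≡ 2248^2 = 5053504 ≡ 1410
11 = 8 + 2 + 1, so σ^11 ≡ 1410·257·1983 ≡ 862 (mod 2363)
Since 862 equals the digest 862, verification succeeds.

passes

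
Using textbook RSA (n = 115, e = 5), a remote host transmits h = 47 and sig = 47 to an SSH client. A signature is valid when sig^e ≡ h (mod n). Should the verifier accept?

accept

sig^2 ≡ 47^2 = 2209 ≡ 24
sig^4 ≡ 24^2 = 576 ≡ 1
5 = 4 + 1, so sig^5 ≡ 1·47 ≡ 47 (mod 115)
47 = h, so the signature checks out.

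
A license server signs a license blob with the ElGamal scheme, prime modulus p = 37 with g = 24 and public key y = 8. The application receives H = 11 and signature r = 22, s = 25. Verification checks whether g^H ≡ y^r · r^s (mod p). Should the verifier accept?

reject

Left side g^H mod p:
24^2 = 576 ≡ 21
24^4 ≡ 21^2 = 441 ≡ 34
24^8 ≡ 34^2 = 1156 ≡ 9
11 = 8 + 2 + 1, so 24^11 ≡ 9·21·24 ≡ 22 (mod 37)
Right side y^r · r^s mod p:
8^2 = 64 ≡ 27
8^4 ≡ 27^2 = 729 ≡ 26
8^8 ≡ 26^2 = 676 ≡ 10
8^16 ≡ 10^2 = 100 ≡ 26
22 = 16 + 4 + 2, so 8^22 ≡ 26·26·27 ≡ 11 (mod 37)
22^2 = 484 ≡ 3
22^4 ≡ 3^2 = 9
22^8 ≡ 9^2 = 81 ≡ 7
22^16 ≡ 7^2 = 49 ≡ 12
25 = 16 + 8 + 1, so 22^25 ≡ 12·7·22 ≡ 35 (mod 37)
11·35 = 385 ≡ 15 (mod 37)
22 ≠ 15, so verification fails.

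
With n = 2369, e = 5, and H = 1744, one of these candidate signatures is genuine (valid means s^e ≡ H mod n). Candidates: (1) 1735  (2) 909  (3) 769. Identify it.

3

Candidate 1: Squares mod 2369: 1735^1≡1735, 1735^2≡1595, 1735^4≡2088; 5 = 4 + 1, so 1735^5 ≡ 2088·1735 ≡ 479 (mod 2369)
Candidate 2: Squares mod 2369: 909^1≡909, 909^2≡1869, 909^4≡1255; 5 = 4 + 1, so 909^5 ≡ 1255·909 ≡ 1306 (mod 2369)
Candidate 3: Squares mod 2369: 769^1≡769, 769^2≡1480, 769^4≡1444; 5 = 4 + 1, so 769^5 ≡ 1444·769 ≡ 1744 (mod 2369)
  → matches H = 1744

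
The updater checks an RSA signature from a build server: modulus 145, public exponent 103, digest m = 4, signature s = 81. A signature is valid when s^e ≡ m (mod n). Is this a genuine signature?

s^2 ≡ 81^2 = 6561 ≡ 36
s^4 ≡ 36^2 = 1296 ≡ 136
s^8 ≡ 136^2 = 18496 ≡ 81
s^16 ≡ 81^2 = 6561 ≡ 36
s^32 ≡ 36^2 = 1296 ≡ 136
s^64 ≡ 136^2 = 18496 ≡ 81
103 = 64 + 32 + 4 + 2 + 1, so s^103 ≡ 81·136·136·36·81 ≡ 141 (mod 145)
141 ≠ 4, so verification fails.

forged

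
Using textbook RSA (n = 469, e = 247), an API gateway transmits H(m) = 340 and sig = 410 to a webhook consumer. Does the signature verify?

sig^2 ≡ 410^2 = 168100 ≡ 198
sig^4 ≡ 198^2 = 39204 ≡ 277
sig^8 ≡ 277^2 = 76729 ≡ 282
sig^16 ≡ 282^2 = 79524 ≡ 263
sig^32 ≡ 263^2 = 69169 ≡ 226
sig^64 ≡ 226^2 = 51076 ≡ 424
sig^128 ≡ 424^2 = 179776 ≡ 149
247 = 128 + 64 + 32 + 16 + 4 + 2 + 1, so sig^247 ≡ 149·424·226·263·277·198·410 ≡ 340 (mod 469)
340 = H(m), so the signature checks out.

verifies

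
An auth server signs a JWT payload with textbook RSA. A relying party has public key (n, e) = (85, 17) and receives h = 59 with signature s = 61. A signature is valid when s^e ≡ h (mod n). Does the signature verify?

does not verify

s^17 mod 85 = 61
s^17 mod 85 = 61, but h = 59.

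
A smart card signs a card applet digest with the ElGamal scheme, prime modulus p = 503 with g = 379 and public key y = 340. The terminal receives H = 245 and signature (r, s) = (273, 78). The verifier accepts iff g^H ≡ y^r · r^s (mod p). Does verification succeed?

Left side g^H mod p:
Squares mod 503: 379^1≡379, 379^2≡286, 379^4≡310, 379^8≡27, 379^16≡226, 379^32≡273, 379^64≡85, 379^128≡183
245 = 128 + 64 + 32 + 16 + 4 + 1, so 379^245 ≡ 183·85·273·226·310·379 ≡ 141 (mod 503)
Right side y^r · r^s mod p:
Squares mod 503: 340^1≡340, 340^2≡413, 340^4≡52, 340^8≡189, 340^16≡8, 340^32≡64, 340^64≡72, 340^128≡154, 340^256≡75
273 = 256 + 16 + 1, so 340^273 ≡ 75·8·340 ≡ 285 (mod 503)
Squares mod 503: 273^1≡273, 273^2≡85, 273^4≡183, 273^8≡291, 273^16≡177, 273^32≡143, 273^64≡329
78 = 64 + 8 + 4 + 2, so 273^78 ≡ 329·291·183·85 ≡ 117 (mod 503)
285·117 = 33345 ≡ 147 (mod 503)
141 ≠ 147, so verification fails.

fails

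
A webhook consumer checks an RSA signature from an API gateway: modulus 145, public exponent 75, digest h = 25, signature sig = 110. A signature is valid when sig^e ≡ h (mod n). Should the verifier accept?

Squares mod 145: sig^1≡110, sig^2≡65, sig^4≡20, sig^8≡110, sig^16≡65, sig^32≡20, sig^64≡110
75 = 64 + 8 + 2 + 1, so sig^75 ≡ 110·110·65·110 ≡ 25 (mod 145)
Since 25 equals the digest 25, verification succeeds.

accept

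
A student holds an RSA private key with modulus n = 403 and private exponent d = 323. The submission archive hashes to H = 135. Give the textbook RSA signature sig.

H^2 ≡ 135^2 = 18225 ≡ 90
H^4 ≡ 90^2 = 8100 ≡ 40
H^8 ≡ 40^2 = 1600 ≡ 391
H^16 ≡ 391^2 = 152881 ≡ 144
H^32 ≡ 144^2 = 20736 ≡ 183
H^64 ≡ 183^2 = 33489 ≡ 40
H^128 ≡ 40^2 = 1600 ≡ 391
H^256 ≡ 391^2 = 152881 ≡ 144
323 = 256 + 64 + 2 + 1, so H^323 ≡ 144·40·90·135 ≡ 229 (mod 403)

229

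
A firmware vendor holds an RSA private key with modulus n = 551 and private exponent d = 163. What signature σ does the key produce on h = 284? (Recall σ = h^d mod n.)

94

Squares mod 551: h^1≡284, h^2≡210, h^4≡20, h^8≡400, h^16≡210, h^32≡20, h^64≡400, h^128≡210
163 = 128 + 32 + 2 + 1, so h^163 ≡ 210·20·210·284 ≡ 94 (mod 551)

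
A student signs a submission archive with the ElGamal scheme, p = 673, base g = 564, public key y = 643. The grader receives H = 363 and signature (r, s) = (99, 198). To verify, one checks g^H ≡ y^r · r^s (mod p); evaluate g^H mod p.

568

564^2 = 318096 ≡ 440
564^4 ≡ 440^2 = 193600 ≡ 449
564^8 ≡ 449^2 = 201601 ≡ 374
564^16 ≡ 374^2 = 139876 ≡ 565
564^32 ≡ 565^2 = 319225 ≡ 223
564^64 ≡ 223^2 = 49729 ≡ 600
564^128 ≡ 600^2 = 360000 ≡ 618
564^256 ≡ 618^2 = 381924 ≡ 333
363 = 256 + 64 + 32 + 8 + 2 + 1, so 564^363 ≡ 333·600·223·374·440·564 ≡ 568 (mod 673)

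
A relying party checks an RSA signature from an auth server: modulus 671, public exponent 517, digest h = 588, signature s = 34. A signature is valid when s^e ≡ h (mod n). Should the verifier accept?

reject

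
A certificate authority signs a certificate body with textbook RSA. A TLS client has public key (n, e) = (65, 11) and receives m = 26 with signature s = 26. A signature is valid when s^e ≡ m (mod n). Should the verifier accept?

s^2 ≡ 26^2 = 676 ≡ 26
s^4 ≡ 26^2 = 676 ≡ 26
s^8 ≡ 26^2 = 676 ≡ 26
11 = 8 + 2 + 1, so s^11 ≡ 26·26·26 ≡ 26 (mod 65)
Since 26 equals the digest 26, verification succeeds.

accept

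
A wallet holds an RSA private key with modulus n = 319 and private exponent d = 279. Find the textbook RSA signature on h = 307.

186

h^2 ≡ 307^2 = 94249 ≡ 144
h^4 ≡ 144^2 = 20736 ≡ 1
h^8 ≡ 1^2 = 1
h^16 ≡ 1^2 = 1
h^32 ≡ 1^2 = 1
h^64 ≡ 1^2 = 1
h^128 ≡ 1^2 = 1
h^256 ≡ 1^2 = 1
279 = 256 + 16 + 4 + 2 + 1, so h^279 ≡ 1·1·1·144·307 ≡ 186 (mod 319)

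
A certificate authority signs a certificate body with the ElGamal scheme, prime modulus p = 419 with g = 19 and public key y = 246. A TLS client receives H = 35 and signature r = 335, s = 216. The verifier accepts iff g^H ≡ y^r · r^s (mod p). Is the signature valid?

Left side g^H mod p:
Squares mod 419: 19^1≡19, 19^2≡361, 19^4≡12, 19^8≡144, 19^16≡205, 19^32≡125
35 = 32 + 2 + 1, so 19^35 ≡ 125·361·19 ≡ 101 (mod 419)
Right side y^r · r^s mod p:
Squares mod 419: 246^1≡246, 246^2≡180, 246^4≡137, 246^8≡333, 246^16≡273, 246^32≡366, 246^64≡295, 246^128≡292, 246^256≡207
335 = 256 + 64 + 8 + 4 + 2 + 1, so 246^335 ≡ 207·295·333·137·180·246 ≡ 17 (mod 419)
Squares mod 419: 335^1≡335, 335^2≡352, 335^4≡299, 335^8≡154, 335^16≡252, 335^32≡235, 335^64≡336, 335^128≡185
216 = 128 + 64 + 16 + 8, so 335^216 ≡ 185·336·252·154 ≡ 351 (mod 419)
17·351 = 5967 ≡ 101 (mod 419)
101 ≡ 101 (mod 419), so the signature is genuine.

valid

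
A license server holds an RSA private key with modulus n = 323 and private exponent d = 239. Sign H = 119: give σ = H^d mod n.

85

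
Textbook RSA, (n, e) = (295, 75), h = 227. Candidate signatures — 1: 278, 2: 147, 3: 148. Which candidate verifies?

1

Candidate 1: Squares mod 295: 278^1≡278, 278^2≡289, 278^4≡36, 278^8≡116, 278^16≡181, 278^32≡16, 278^64≡256; 75 = 64 + 8 + 2 + 1, so 278^75 ≡ 256·116·289·278 ≡ 227 (mod 295)
  → matches h = 227
Candidate 2: Squares mod 295: 147^1≡147, 147^2≡74, 147^4≡166, 147^8≡121, 147^16≡186, 147^32≡81, 147^64≡71; 75 = 64 + 8 + 2 + 1, so 147^75 ≡ 71·121·74·147 ≡ 143 (mod 295)
Candidate 3: Squares mod 295: 148^1≡148, 148^2≡74, 148^4≡166, 148^8≡121, 148^16≡186, 148^32≡81, 148^64≡71; 75 = 64 + 8 + 2 + 1, so 148^75 ≡ 71·121·74·148 ≡ 152 (mod 295)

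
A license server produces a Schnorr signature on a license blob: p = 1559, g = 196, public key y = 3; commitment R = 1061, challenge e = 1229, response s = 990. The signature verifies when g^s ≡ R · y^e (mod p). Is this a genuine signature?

genuine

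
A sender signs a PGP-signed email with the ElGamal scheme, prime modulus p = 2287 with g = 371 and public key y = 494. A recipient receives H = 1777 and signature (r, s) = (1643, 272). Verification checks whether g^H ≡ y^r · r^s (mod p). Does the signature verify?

does not verify

Left side g^H mod p:
371^2 = 137641 ≡ 421
371^4 ≡ 421^2 = 177241 ≡ 1142
371^8 ≡ 1142^2 = 1304164 ≡ 574
371^16 ≡ 574^2 = 329476 ≡ 148
371^32 ≡ 148^2 = 21904 ≡ 1321
371^64 ≡ 1321^2 = 1745041 ≡ 60
371^128 ≡ 60^2 = 3600 ≡ 1313
371^256 ≡ 1313^2 = 1723969 ≡ 1858
371^512 ≡ 1858^2 = 3452164 ≡ 1081
371^1024 ≡ 1081^2 = 1168561 ≡ 2191
1777 = 1024 + 512 + 128 + 64 + 32 + 16 + 1, so 371^1777 ≡ 2191·1081·1313·60·1321·148·371 ≡ 904 (mod 2287)
Right side y^r · r^s mod p:
494^2 = 244036 ≡ 1614
494^4 ≡ 1614^2 = 2604996 ≡ 103
494^8 ≡ 103^2 = 10609 ≡ 1461
494^16 ≡ 1461^2 = 2134521 ≡ 750
494^32 ≡ 750^2 = 562500 ≡ 2185
494^64 ≡ 2185^2 = 4774225 ≡ 1256
494^128 ≡ 1256^2 = 1577536 ≡ 1793
494^256 ≡ 1793^2 = 3214849 ≡ 1614
494^512 ≡ 1614^2 = 2604996 ≡ 103
494^1024 ≡ 103^2 = 10609 ≡ 1461
1643 = 1024 + 512 + 64 + 32 + 8 + 2 + 1, so 494^1643 ≡ 1461·103·1256·2185·1461·1614·494 ≡ 922 (mod 2287)
1643^2 = 2699449 ≡ 789
1643^4 ≡ 789^2 = 622521 ≡ 457
1643^8 ≡ 457^2 = 208849 ≡ 732
1643^16 ≡ 732^2 = 535824 ≡ 666
1643^32 ≡ 666^2 = 443556 ≡ 2165
1643^64 ≡ 2165^2 = 4687225 ≡ 1162
1643^128 ≡ 1162^2 = 1350244 ≡ 914
1643^256 ≡ 914^2 = 835396 ≡ 641
272 = 256 + 16, so 1643^272 ≡ 641·666 ≡ 1524 (mod 2287)
922·1524 = 1405128 ≡ 910 (mod 2287)
904 ≠ 910, so verification fails.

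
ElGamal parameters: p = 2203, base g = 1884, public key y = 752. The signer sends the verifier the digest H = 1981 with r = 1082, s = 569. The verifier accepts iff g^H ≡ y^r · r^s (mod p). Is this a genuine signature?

Left side g^H mod p:
1884^1981 mod 2203 = 1900
Right side y^r · r^s mod p:
752^1082 mod 2203 = 1050
1082^569 mod 2203 = 1180
1050·1180 = 1239000 ≡ 914 (mod 2203)
1900 ≠ 914, so verification fails.

forged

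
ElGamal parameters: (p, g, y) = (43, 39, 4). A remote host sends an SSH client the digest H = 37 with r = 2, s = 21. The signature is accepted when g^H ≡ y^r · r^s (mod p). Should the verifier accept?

accept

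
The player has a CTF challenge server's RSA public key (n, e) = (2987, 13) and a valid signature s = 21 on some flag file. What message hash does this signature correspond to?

997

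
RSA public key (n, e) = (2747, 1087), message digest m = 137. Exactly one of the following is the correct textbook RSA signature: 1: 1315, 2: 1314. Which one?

1

Candidate 1: Squares mod 2747: 1315^1≡1315, 1315^2≡1362, 1315^4≡819, 1315^8≡493, 1315^16≡1313, 1315^32≡1600, 1315^64≡2543, 1315^128≡411, 1315^256≡1354, 1315^512≡1067, 1315^1024≡1231; 1087 = 1024 + 32 + 16 + 8 + 4 + 2 + 1, so 1315^1087 ≡ 1231·1600·1313·493·819·1362·1315 ≡ 137 (mod 2747)
  → matches m = 137
Candidate 2: Squares mod 2747: 1314^1≡1314, 1314^2≡1480, 1314^4≡1041, 1314^8≡1363, 1314^16≡797, 1314^32≡652, 1314^64≡2066, 1314^128≡2265, 1314^256≡1576, 1314^512≡488, 1314^1024≡1902; 1087 = 1024 + 32 + 16 + 8 + 4 + 2 + 1, so 1314^1087 ≡ 1902·652·797·1363·1041·1480·1314 ≡ 1686 (mod 2747)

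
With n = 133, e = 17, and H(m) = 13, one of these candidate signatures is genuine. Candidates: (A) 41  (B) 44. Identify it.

A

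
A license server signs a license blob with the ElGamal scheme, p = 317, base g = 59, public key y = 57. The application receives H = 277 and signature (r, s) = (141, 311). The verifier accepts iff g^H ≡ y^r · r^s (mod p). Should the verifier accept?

reject

Left side g^H mod p:
59^2 = 3481 ≡ 311
59^4 ≡ 311^2 = 96721 ≡ 36
59^8 ≡ 36^2 = 1296 ≡ 28
59^16 ≡ 28^2 = 784 ≡ 150
59^32 ≡ 150^2 = 22500 ≡ 310
59^64 ≡ 310^2 = 96100 ≡ 49
59^128 ≡ 49^2 = 2401 ≡ 182
59^256 ≡ 182^2 = 33124 ≡ 156
277 = 256 + 16 + 4 + 1, so 59^277 ≡ 156·150·36·59 ≡ 121 (mod 317)
Right side y^r · r^s mod p:
57^2 = 3249 ≡ 79
57^4 ≡ 79^2 = 6241 ≡ 218
57^8 ≡ 218^2 = 47524 ≡ 291
57^16 ≡ 291^2 = 84681 ≡ 42
57^32 ≡ 42^2 = 1764 ≡ 179
57^64 ≡ 179^2 = 32041 ≡ 24
57^128 ≡ 24^2 = 576 ≡ 259
141 = 128 + 8 + 4 + 1, so 57^141 ≡ 259·291·218·57 ≡ 221 (mod 317)
141^2 = 19881 ≡ 227
141^4 ≡ 227^2 = 51529 ≡ 175
141^8 ≡ 175^2 = 30625 ≡ 193
141^16 ≡ 193^2 = 37249 ≡ 160
141^32 ≡ 160^2 = 25600 ≡ 240
141^64 ≡ 240^2 = 57600 ≡ 223
141^128 ≡ 223^2 = 49729 ≡ 277
141^256 ≡ 277^2 = 76729 ≡ 15
311 = 256 + 32 + 16 + 4 + 2 + 1, so 141^311 ≡ 15·240·160·175·227·141 ≡ 87 (mod 317)
221·87 = 19227 ≡ 207 (mod 317)
121 ≠ 207, so verification fails.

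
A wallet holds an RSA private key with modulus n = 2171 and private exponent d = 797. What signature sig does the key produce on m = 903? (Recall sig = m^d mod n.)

535

m^797 mod 2171 = 535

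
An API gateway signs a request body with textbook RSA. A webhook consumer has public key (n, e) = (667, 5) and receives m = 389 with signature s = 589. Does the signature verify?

does not verify

s^5 mod 667 = 498
498 ≠ 389, so verification fails.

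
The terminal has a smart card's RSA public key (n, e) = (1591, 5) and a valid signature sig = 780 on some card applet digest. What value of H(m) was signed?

sig^2 ≡ 780^2 = 608400 ≡ 638
sig^4 ≡ 638^2 = 407044 ≡ 1339
5 = 4 + 1, so sig^5 ≡ 1339·780 ≡ 724 (mod 1591)

724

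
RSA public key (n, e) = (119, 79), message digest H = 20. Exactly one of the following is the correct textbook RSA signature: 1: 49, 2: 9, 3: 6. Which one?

Candidate 1: Squares mod 119: 49^1≡49, 49^2≡21, 49^4≡84, 49^8≡35, 49^16≡35, 49^32≡35, 49^64≡35; 79 = 64 + 8 + 4 + 2 + 1, so 49^79 ≡ 35·35·84·21·49 ≡ 42 (mod 119)
Candidate 2: Squares mod 119: 9^1≡9, 9^2≡81, 9^4≡16, 9^8≡18, 9^16≡86, 9^32≡18, 9^64≡86; 79 = 64 + 8 + 4 + 2 + 1, so 9^79 ≡ 86·18·16·81·9 ≡ 2 (mod 119)
Candidate 3: Squares mod 119: 6^1≡6, 6^2≡36, 6^4≡106, 6^8≡50, 6^16≡1, 6^32≡1, 6^64≡1; 79 = 64 + 8 + 4 + 2 + 1, so 6^79 ≡ 1·50·106·36·6 ≡ 20 (mod 119)
  → matches H = 20

3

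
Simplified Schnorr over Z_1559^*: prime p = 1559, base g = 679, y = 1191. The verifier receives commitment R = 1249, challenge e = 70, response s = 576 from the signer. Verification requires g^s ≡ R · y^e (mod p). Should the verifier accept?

accept

g^s mod p:
679^576 mod 1559 = 145
R · y^e mod p:
1191^70 mod 1559 = 427
1249·427 = 533323 ≡ 145 (mod 1559)
145 ≡ 145 (mod 1559); signature holds.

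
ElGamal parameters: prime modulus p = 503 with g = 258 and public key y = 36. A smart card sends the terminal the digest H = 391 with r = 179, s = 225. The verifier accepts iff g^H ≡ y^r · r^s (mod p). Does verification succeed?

Left side g^H mod p:
Squares mod 503: 258^1≡258, 258^2≡168, 258^4≡56, 258^8≡118, 258^16≡343, 258^32≡450, 258^64≡294, 258^128≡423, 258^256≡364
391 = 256 + 128 + 4 + 2 + 1, so 258^391 ≡ 364·423·56·168·258 ≡ 13 (mod 503)
Right side y^r · r^s mod p:
Squares mod 503: 36^1≡36, 36^2≡290, 36^4≡99, 36^8≡244, 36^16≡182, 36^32≡429, 36^64≡446, 36^128≡231
179 = 128 + 32 + 16 + 2 + 1, so 36^179 ≡ 231·429·182·290·36 ≡ 483 (mod 503)
Squares mod 503: 179^1≡179, 179^2≡352, 179^4≡166, 179^8≡394, 179^16≡312, 179^32≡265, 179^64≡308, 179^128≡300
225 = 128 + 64 + 32 + 1, so 179^225 ≡ 300·308·265·179 ≡ 385 (mod 503)
483·385 = 185955 ≡ 348 (mod 503)
13 ≠ 348, so verification fails.

fails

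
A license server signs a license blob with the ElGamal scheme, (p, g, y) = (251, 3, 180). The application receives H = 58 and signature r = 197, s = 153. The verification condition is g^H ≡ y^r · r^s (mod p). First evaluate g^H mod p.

3^2 = 9
3^4 ≡ 9^2 = 81
3^8 ≡ 81^2 = 6561 ≡ 35
3^16 ≡ 35^2 = 1225 ≡ 221
3^32 ≡ 221^2 = 48841 ≡ 147
58 = 32 + 16 + 8 + 2, so 3^58 ≡ 147·221·35·9 ≡ 135 (mod 251)

135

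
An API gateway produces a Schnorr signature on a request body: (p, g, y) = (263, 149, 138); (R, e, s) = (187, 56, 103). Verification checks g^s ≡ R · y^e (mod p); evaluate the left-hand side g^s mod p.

149^2 = 22201 ≡ 109
149^4 ≡ 109^2 = 11881 ≡ 46
149^8 ≡ 46^2 = 2116 ≡ 12
149^16 ≡ 12^2 = 144
149^32 ≡ 144^2 = 20736 ≡ 222
149^64 ≡ 222^2 = 49284 ≡ 103
103 = 64 + 32 + 4 + 2 + 1, so 149^103 ≡ 103·222·46·109·149 ≡ 140 (mod 263)

140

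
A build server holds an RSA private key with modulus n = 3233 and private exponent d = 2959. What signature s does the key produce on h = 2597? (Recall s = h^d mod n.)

h^2 ≡ 2597^2 = 6744409 ≡ 371
h^4 ≡ 371^2 = 137641 ≡ 1855
h^8 ≡ 1855^2 = 3441025 ≡ 1113
h^16 ≡ 1113^2 = 1238769 ≡ 530
h^32 ≡ 530^2 = 280900 ≡ 2862
h^64 ≡ 2862^2 = 8191044 ≡ 1855
h^128 ≡ 1855^2 = 3441025 ≡ 1113
h^256 ≡ 1113^2 = 1238769 ≡ 530
h^512 ≡ 530^2 = 280900 ≡ 2862
h^1024 ≡ 2862^2 = 8191044 ≡ 1855
h^2048 ≡ 1855^2 = 3441025 ≡ 1113
2959 = 2048 + 512 + 256 + 128 + 8 + 4 + 2 + 1, so h^2959 ≡ 1113·2862·530·1113·1113·1855·371·2597 ≡ 2226 (mod 3233)

2226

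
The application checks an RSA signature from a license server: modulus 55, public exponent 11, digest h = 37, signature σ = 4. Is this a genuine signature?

forged

σ^2 ≡ 4^2 = 16
σ^4 ≡ 16^2 = 256 ≡ 36
σ^8 ≡ 36^2 = 1296 ≡ 31
11 = 8 + 2 + 1, so σ^11 ≡ 31·16·4 ≡ 4 (mod 55)
σ^11 mod 55 = 4, but h = 37.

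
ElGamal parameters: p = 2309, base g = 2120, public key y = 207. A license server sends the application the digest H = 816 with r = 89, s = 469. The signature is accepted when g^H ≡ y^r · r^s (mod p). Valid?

no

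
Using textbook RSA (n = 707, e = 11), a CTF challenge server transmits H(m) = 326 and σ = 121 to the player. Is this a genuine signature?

genuine

σ^2 ≡ 121^2 = 14641 ≡ 501
σ^4 ≡ 501^2 = 251001 ≡ 16
σ^8 ≡ 16^2 = 256
11 = 8 + 2 + 1, so σ^11 ≡ 256·501·121 ≡ 326 (mod 707)
Since 326 equals the digest 326, verification succeeds.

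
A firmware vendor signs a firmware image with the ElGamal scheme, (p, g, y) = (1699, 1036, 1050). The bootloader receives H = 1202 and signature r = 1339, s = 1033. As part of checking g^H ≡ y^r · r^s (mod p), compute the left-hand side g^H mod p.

762

1036^2 = 1073296 ≡ 1227
1036^4 ≡ 1227^2 = 1505529 ≡ 215
1036^8 ≡ 215^2 = 46225 ≡ 352
1036^16 ≡ 352^2 = 123904 ≡ 1576
1036^32 ≡ 1576^2 = 2483776 ≡ 1537
1036^64 ≡ 1537^2 = 2362369 ≡ 759
1036^128 ≡ 759^2 = 576081 ≡ 120
1036^256 ≡ 120^2 = 14400 ≡ 808
1036^512 ≡ 808^2 = 652864 ≡ 448
1036^1024 ≡ 448^2 = 200704 ≡ 222
1202 = 1024 + 128 + 32 + 16 + 2, so 1036^1202 ≡ 222·120·1537·1576·1227 ≡ 762 (mod 1699)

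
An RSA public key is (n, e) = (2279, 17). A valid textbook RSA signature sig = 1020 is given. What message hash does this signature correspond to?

1690

sig^2 ≡ 1020^2 = 1040400 ≡ 1176
sig^4 ≡ 1176^2 = 1382976 ≡ 1902
sig^8 ≡ 1902^2 = 3617604 ≡ 831
sig^16 ≡ 831^2 = 690561 ≡ 24
17 = 16 + 1, so sig^17 ≡ 24·1020 ≡ 1690 (mod 2279)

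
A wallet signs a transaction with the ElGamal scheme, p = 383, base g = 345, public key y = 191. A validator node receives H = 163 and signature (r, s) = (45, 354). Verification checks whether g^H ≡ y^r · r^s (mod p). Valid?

yes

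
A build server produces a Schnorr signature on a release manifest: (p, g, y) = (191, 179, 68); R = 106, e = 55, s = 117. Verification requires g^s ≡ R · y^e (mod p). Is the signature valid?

valid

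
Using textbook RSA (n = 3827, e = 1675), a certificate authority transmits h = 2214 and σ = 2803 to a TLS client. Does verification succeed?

fails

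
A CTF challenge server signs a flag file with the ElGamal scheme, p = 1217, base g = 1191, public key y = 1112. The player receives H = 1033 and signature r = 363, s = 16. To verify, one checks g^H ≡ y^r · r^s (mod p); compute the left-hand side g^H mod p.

660

1191^2 = 1418481 ≡ 676
1191^4 ≡ 676^2 = 456976 ≡ 601
1191^8 ≡ 601^2 = 361201 ≡ 969
1191^16 ≡ 969^2 = 938961 ≡ 654
1191^32 ≡ 654^2 = 427716 ≡ 549
1191^64 ≡ 549^2 = 301401 ≡ 802
1191^128 ≡ 802^2 = 643204 ≡ 628
1191^256 ≡ 628^2 = 394384 ≡ 76
1191^512 ≡ 76^2 = 5776 ≡ 908
1191^1024 ≡ 908^2 = 824464 ≡ 555
1033 = 1024 + 8 + 1, so 1191^1033 ≡ 555·969·1191 ≡ 660 (mod 1217)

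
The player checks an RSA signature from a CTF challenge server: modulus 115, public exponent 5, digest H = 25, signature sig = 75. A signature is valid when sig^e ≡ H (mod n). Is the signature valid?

valid

sig^2 ≡ 75^2 = 5625 ≡ 105
sig^4 ≡ 105^2 = 11025 ≡ 100
5 = 4 + 1, so sig^5 ≡ 100·75 ≡ 25 (mod 115)
25 = H, so the signature checks out.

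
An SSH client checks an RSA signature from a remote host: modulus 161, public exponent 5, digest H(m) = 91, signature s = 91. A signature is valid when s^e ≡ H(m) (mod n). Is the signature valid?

valid

s^2 ≡ 91^2 = 8281 ≡ 70
s^4 ≡ 70^2 = 4900 ≡ 70
5 = 4 + 1, so s^5 ≡ 70·91 ≡ 91 (mod 161)
s^5 mod 161 = 91 matches H(m).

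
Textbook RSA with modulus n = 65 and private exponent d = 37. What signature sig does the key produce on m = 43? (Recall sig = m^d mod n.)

Squares mod 65: m^1≡43, m^2≡29, m^4≡61, m^8≡16, m^16≡61, m^32≡16
37 = 32 + 4 + 1, so m^37 ≡ 16·61·43 ≡ 43 (mod 65)

43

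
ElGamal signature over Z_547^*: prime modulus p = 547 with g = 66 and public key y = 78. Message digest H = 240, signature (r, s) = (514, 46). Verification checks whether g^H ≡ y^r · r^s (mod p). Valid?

no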